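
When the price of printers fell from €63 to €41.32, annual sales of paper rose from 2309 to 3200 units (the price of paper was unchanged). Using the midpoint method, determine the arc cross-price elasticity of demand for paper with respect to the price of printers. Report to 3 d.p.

ΔQ_A = 3200 − 2309 = 891; ΔP_B = 41.32 − 63 = -21.68.
Midpoints: Q̄_A = 2754.5, P̄_B = 52.16.
ε = (ΔQ_A/Q̄_A)/(ΔP_B/P̄_B) = (891/2754.5)/(-21.68/52.16) ≈ -0.778.

-0.778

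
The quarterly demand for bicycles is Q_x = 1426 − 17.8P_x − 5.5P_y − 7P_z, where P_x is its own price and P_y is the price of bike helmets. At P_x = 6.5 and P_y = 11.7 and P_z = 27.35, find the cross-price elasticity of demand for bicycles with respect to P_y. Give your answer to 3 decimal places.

-0.061

At P_x = 6.5 and P_y = 11.7 and P_z = 27.35: Q_x = 1054.5.
∂Q_x/∂P_y = -5.5.
ε = (∂Q_x/∂P_y)(P_y/Q_x) = -5.5 × (11.7/1054.5) ≈ -0.061.
Since ε < 0, bicycles and bike helmets are complements.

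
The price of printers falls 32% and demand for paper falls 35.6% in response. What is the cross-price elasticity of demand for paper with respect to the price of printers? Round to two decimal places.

ε = (%ΔQ of paper) / (%ΔP of printers) = (-35.6%) / (-32%) ≈ 1.11.

1.11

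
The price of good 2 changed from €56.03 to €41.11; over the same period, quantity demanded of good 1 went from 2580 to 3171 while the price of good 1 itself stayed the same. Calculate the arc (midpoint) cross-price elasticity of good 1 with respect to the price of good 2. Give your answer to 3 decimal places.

-0.669

ΔQ_1 = 3171 − 2580 = 591; ΔP_2 = 41.11 − 56.03 = -14.92.
Midpoints: Q̄_1 = 2875.5, P̄_2 = 48.57.
ε = (ΔQ_1/Q̄_1)/(ΔP_2/P̄_2) = (591/2875.5)/(-14.92/48.57) ≈ -0.669.
ε < 0: good 1 and good 2 are complements.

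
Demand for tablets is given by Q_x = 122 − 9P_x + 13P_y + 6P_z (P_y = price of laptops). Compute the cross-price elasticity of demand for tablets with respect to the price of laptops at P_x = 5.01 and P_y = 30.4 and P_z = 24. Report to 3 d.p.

At P_x = 5.01 and P_y = 30.4 and P_z = 24: Q_x = 616.11.
∂Q_x/∂P_y = 13.
ε = (∂Q_x/∂P_y)(P_y/Q_x) = 13 × (30.4/616.11) ≈ 0.641.

0.641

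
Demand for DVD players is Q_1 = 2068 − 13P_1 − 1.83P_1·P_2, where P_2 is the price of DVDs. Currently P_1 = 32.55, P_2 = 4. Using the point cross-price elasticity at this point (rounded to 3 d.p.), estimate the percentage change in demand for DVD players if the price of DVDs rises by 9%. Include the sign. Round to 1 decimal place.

-1.5%

At P_1 = 32.55, P_2 = 4: Q_1 = 1406.584.
∂Q_1/∂P_2 = -1.83P_1 = -59.5665.
ε = (∂Q_1/∂P_2)(P_2/Q_1) = -59.5665 × 4/1406.584 ≈ -0.169.
%ΔQ_1 ≈ ε × %ΔP_2 = -0.169 × (9%) = -1.5%.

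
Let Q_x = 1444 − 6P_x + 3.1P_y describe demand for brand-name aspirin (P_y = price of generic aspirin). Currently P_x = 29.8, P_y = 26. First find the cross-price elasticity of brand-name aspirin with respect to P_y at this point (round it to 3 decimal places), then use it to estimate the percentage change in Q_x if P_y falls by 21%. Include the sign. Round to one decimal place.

-1.3%

At P_x = 29.8, P_y = 26: Q_x = 1345.8.
∂Q_x/∂P_y = 3.1.
ε = (∂Q_x/∂P_y)(P_y/Q_x) = 3.1000 × 26/1345.8 ≈ 0.060.
%ΔQ_x ≈ ε × %ΔP_y = 0.060 × (-21%) = -1.3%.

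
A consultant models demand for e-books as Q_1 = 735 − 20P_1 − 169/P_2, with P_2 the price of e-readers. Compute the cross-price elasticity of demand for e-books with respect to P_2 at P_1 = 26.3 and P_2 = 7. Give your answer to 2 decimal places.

0.13

At P_1 = 26.3 and P_2 = 7: Q_1 = 184.857.
∂Q_1/∂P_2 = 169/P_2² = 3.4490.
ε = (∂Q_1/∂P_2)(P_2/Q_1) = 3.4490 × (7/184.857) ≈ 0.13.
ε > 0: substitutes.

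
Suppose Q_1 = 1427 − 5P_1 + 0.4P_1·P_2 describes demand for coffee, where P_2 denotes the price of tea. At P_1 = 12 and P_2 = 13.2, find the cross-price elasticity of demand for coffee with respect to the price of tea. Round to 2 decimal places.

0.04

At P_1 = 12 and P_2 = 13.2: Q_1 = 1430.36.
∂Q_1/∂P_2 = 0.4P_1 = 0.4(12) = 4.8000.
ε = (∂Q_1/∂P_2)(P_2/Q_1) = 4.8000 × (13.2/1430.36) ≈ 0.04.
ε > 0: substitutes.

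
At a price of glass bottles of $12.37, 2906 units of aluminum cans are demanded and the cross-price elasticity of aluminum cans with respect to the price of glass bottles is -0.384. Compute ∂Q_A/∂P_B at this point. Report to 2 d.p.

ε = (∂Q_A/∂P_B)·(P_B/Q_A) ⇒ ∂Q_A/∂P_B = ε·Q_A/P_B = -0.384 × 2906/12.37 ≈ -90.21.

-90.21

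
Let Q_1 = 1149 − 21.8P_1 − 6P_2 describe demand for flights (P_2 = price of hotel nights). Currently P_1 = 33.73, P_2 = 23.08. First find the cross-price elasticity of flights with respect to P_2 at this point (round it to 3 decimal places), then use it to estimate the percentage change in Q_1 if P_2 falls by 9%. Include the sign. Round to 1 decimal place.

At P_1 = 33.73, P_2 = 23.08: Q_1 = 275.206.
∂Q_1/∂P_2 = -6.
ε = (∂Q_1/∂P_2)(P_2/Q_1) = -6.0000 × 23.08/275.206 ≈ -0.503.
%ΔQ_1 ≈ ε × %ΔP_2 = -0.503 × (-9%) = 4.5%.

4.5%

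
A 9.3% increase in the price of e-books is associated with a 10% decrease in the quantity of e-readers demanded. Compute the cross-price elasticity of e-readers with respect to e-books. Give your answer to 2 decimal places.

ε = (%ΔQ of e-readers) / (%ΔP of e-books) = (-10%) / (9.3%) ≈ -1.08.

-1.08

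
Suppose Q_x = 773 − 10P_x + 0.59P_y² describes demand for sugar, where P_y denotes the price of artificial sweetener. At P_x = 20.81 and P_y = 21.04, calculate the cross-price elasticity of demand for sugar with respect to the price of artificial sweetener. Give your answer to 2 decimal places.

0.63

At P_x = 20.81 and P_y = 21.04: Q_x = 826.082.
∂Q_x/∂P_y = 1.18P_y = 1.18(21.04) = 24.8272.
ε = (∂Q_x/∂P_y)(P_y/Q_x) = 24.8272 × (21.04/826.082) ≈ 0.63.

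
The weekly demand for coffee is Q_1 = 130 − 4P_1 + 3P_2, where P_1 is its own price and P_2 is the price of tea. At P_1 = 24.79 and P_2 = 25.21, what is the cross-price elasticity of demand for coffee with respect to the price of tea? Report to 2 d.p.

0.71

At P_1 = 24.79 and P_2 = 25.21: Q_1 = 106.47.
∂Q_1/∂P_2 = 3.
ε = (∂Q_1/∂P_2)(P_2/Q_1) = 3 × (25.21/106.47) ≈ 0.71.
Since ε > 0, coffee and tea are substitutes.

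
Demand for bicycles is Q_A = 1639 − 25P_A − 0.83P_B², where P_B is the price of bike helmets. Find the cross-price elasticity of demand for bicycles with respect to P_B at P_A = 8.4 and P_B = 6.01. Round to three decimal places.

At P_A = 8.4 and P_B = 6.01: Q_A = 1399.020.
∂Q_A/∂P_B = -1.66P_B = -1.66(6.01) = -9.9766.
ε = (∂Q_A/∂P_B)(P_B/Q_A) = -9.9766 × (6.01/1399.020) ≈ -0.043.
ε < 0: complements.

-0.043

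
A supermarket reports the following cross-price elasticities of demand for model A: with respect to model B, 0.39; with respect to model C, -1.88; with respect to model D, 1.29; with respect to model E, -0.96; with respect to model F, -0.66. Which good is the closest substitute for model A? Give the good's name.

Substitutes have ε > 0. Among the positive values, 1.29 (model D) is largest.

model D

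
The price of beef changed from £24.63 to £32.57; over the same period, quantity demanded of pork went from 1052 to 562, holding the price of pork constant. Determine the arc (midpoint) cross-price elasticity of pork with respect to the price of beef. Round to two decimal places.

-2.19

ΔQ_A = 562 − 1052 = -490; ΔP_B = 32.57 − 24.63 = 7.94.
Midpoints: Q̄_A = 807.0, P̄_B = 28.60.
ε = (ΔQ_A/Q̄_A)/(ΔP_B/P̄_B) = (-490/807.0)/(7.94/28.60) ≈ -2.19.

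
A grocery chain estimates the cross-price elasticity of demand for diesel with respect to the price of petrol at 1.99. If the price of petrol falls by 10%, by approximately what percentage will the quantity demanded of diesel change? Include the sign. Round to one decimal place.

-19.9%

%ΔQ ≈ ε × %ΔP of petrol = 1.99 × (-10%) = -19.9%.
Demand for diesel falls by about 19.9%.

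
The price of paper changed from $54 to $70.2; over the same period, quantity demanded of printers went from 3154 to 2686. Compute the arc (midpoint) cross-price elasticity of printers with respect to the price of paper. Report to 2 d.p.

ΔQ_A = 2686 − 3154 = -468; ΔP_B = 70.2 − 54 = 16.2.
Midpoints: Q̄_A = 2920.0, P̄_B = 62.10.
ε = (ΔQ_A/Q̄_A)/(ΔP_B/P̄_B) = (-468/2920.0)/(16.2/62.10) ≈ -0.61.

-0.61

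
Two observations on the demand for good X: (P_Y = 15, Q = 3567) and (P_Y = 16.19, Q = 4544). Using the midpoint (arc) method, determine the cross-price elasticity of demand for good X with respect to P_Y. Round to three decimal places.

3.157

ΔQ_X = 4544 − 3567 = 977; ΔP_Y = 16.19 − 15 = 1.19.
Midpoints: Q̄_X = 4055.5, P̄_Y = 15.60.
ε = (ΔQ_X/Q̄_X)/(ΔP_Y/P̄_Y) = (977/4055.5)/(1.19/15.60) ≈ 3.157.
ε > 0: good X and good Y are substitutes.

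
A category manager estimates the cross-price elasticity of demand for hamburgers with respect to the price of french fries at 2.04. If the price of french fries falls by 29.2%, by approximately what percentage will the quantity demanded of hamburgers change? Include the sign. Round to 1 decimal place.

%ΔQ ≈ ε × %ΔP of french fries = 2.04 × (-29.2%) = -59.6%.

-59.6%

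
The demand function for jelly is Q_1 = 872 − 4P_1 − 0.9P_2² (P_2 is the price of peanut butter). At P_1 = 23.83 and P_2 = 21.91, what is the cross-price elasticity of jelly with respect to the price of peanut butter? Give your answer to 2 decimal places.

At P_1 = 23.83 and P_2 = 21.91: Q_1 = 344.637.
∂Q_1/∂P_2 = -1.8P_2 = -1.8(21.91) = -39.4380.
ε = (∂Q_1/∂P_2)(P_2/Q_1) = -39.4380 × (21.91/344.637) ≈ -2.51.

-2.51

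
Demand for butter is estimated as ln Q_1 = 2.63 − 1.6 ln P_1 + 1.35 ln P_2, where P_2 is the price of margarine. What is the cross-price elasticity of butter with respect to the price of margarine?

In a log-linear (constant-elasticity) demand function, the coefficient on ln P_2 is the cross-price elasticity.
ε = 1.35. Positive, so butter and margarine are substitutes.

1.35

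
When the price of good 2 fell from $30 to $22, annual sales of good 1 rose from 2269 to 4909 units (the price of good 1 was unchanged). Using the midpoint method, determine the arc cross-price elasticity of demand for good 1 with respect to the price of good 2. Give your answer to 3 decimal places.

ΔQ_1 = 4909 − 2269 = 2640; ΔP_2 = 22 − 30 = -8.
Midpoints: Q̄_1 = 3589.0, P̄_2 = 26.00.
ε = (ΔQ_1/Q̄_1)/(ΔP_2/P̄_2) = (2640/3589.0)/(-8/26.00) ≈ -2.391.

-2.391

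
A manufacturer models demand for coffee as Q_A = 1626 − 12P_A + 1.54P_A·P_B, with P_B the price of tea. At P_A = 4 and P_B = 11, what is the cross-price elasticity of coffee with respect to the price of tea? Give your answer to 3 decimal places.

0.041

At P_A = 4 and P_B = 11: Q_A = 1645.76.
∂Q_A/∂P_B = 1.54P_A = 1.54(4) = 6.1600.
ε = (∂Q_A/∂P_B)(P_B/Q_A) = 6.1600 × (11/1645.76) ≈ 0.041.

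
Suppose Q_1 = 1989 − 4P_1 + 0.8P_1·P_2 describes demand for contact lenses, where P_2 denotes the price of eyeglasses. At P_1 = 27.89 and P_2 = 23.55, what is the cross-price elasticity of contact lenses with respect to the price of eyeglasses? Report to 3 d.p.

At P_1 = 27.89 and P_2 = 23.55: Q_1 = 2402.888.
∂Q_1/∂P_2 = 0.8P_1 = 0.8(27.89) = 22.3120.
ε = (∂Q_1/∂P_2)(P_2/Q_1) = 22.3120 × (23.55/2402.888) ≈ 0.219.
ε > 0: substitutes.

0.219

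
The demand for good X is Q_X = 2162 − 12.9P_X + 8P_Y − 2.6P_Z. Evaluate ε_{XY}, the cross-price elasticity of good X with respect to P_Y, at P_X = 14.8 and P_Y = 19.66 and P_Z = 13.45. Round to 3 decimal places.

0.075

At P_X = 14.8 and P_Y = 19.66 and P_Z = 13.45: Q_X = 2093.39.
∂Q_X/∂P_Y = 8.
ε = (∂Q_X/∂P_Y)(P_Y/Q_X) = 8 × (19.66/2093.39) ≈ 0.075.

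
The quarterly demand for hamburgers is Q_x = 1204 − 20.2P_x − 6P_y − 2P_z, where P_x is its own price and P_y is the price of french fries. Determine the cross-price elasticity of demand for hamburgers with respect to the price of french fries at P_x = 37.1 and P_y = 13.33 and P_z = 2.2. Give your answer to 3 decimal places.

At P_x = 37.1 and P_y = 13.33 and P_z = 2.2: Q_x = 370.2.
∂Q_x/∂P_y = -6.
ε = (∂Q_x/∂P_y)(P_y/Q_x) = -6 × (13.33/370.2) ≈ -0.216.

-0.216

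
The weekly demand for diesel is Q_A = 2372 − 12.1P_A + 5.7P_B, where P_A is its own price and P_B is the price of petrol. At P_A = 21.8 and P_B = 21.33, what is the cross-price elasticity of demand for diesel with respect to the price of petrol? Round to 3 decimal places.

0.055

At P_A = 21.8 and P_B = 21.33: Q_A = 2229.801.
∂Q_A/∂P_B = 5.7.
ε = (∂Q_A/∂P_B)(P_B/Q_A) = 5.7 × (21.33/2229.801) ≈ 0.055.
Since ε > 0, diesel and petrol are substitutes.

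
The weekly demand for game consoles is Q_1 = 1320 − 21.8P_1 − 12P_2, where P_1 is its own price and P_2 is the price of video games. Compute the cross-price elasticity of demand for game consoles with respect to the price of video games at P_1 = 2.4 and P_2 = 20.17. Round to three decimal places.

-0.236

At P_1 = 2.4 and P_2 = 20.17: Q_1 = 1025.64.
∂Q_1/∂P_2 = -12.
ε = (∂Q_1/∂P_2)(P_2/Q_1) = -12 × (20.17/1025.64) ≈ -0.236.
Since ε < 0, game consoles and video games are complements.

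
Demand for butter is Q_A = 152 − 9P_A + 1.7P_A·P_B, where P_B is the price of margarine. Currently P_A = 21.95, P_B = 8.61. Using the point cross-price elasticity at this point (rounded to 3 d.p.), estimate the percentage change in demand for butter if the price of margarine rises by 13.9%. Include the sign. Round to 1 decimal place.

16.2%

At P_A = 21.95, P_B = 8.61: Q_A = 275.732.
∂Q_A/∂P_B = 1.7P_A = 37.3150.
ε = (∂Q_A/∂P_B)(P_B/Q_A) = 37.3150 × 8.61/275.732 ≈ 1.165.
%ΔQ_A ≈ ε × %ΔP_B = 1.165 × (13.9%) = 16.2%.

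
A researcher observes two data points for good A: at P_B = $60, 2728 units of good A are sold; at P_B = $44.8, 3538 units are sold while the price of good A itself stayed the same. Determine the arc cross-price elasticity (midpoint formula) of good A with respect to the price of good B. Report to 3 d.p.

-0.891

ΔQ_A = 3538 − 2728 = 810; ΔP_B = 44.8 − 60 = -15.2.
Midpoints: Q̄_A = 3133.0, P̄_B = 52.40.
ε = (ΔQ_A/Q̄_A)/(ΔP_B/P̄_B) = (810/3133.0)/(-15.2/52.40) ≈ -0.891.
ε < 0: good A and good B are complements.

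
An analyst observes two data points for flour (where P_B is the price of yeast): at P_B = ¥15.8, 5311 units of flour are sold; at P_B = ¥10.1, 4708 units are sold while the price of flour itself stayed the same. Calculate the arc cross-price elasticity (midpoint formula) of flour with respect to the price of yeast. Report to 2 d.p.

ΔQ_A = 4708 − 5311 = -603; ΔP_B = 10.1 − 15.8 = -5.7.
Midpoints: Q̄_A = 5009.5, P̄_B = 12.95.
ε = (ΔQ_A/Q̄_A)/(ΔP_B/P̄_B) = (-603/5009.5)/(-5.7/12.95) ≈ 0.27.

0.27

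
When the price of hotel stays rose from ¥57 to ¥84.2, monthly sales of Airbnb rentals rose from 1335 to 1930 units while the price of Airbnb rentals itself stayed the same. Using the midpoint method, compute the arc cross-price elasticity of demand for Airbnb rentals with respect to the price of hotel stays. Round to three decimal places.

ΔQ_A = 1930 − 1335 = 595; ΔP_B = 84.2 − 57 = 27.2.
Midpoints: Q̄_A = 1632.5, P̄_B = 70.60.
ε = (ΔQ_A/Q̄_A)/(ΔP_B/P̄_B) = (595/1632.5)/(27.2/70.60) ≈ 0.946.
ε > 0: Airbnb rentals and hotel stays are substitutes.

0.946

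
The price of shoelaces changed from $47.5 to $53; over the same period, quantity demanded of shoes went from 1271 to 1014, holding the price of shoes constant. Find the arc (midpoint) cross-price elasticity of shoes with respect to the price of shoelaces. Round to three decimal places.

-2.055

ΔQ_A = 1014 − 1271 = -257; ΔP_B = 53 − 47.5 = 5.5.
Midpoints: Q̄_A = 1142.5, P̄_B = 50.25.
ε = (ΔQ_A/Q̄_A)/(ΔP_B/P̄_B) = (-257/1142.5)/(5.5/50.25) ≈ -2.055.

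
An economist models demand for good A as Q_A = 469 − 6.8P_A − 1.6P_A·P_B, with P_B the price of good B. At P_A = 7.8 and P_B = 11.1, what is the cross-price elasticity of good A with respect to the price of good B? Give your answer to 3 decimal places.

-0.499

At P_A = 7.8 and P_B = 11.1: Q_A = 277.432.
∂Q_A/∂P_B = -1.6P_A = -1.6(7.8) = -12.4800.
ε = (∂Q_A/∂P_B)(P_B/Q_A) = -12.4800 × (11.1/277.432) ≈ -0.499.
ε < 0: complements.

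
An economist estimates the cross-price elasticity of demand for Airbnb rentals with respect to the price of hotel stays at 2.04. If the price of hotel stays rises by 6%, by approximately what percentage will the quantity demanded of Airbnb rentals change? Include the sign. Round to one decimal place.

%ΔQ ≈ ε × %ΔP of hotel stays = 2.04 × (6%) = 12.2%.
Demand for Airbnb rentals rises by about 12.2%.

12.2%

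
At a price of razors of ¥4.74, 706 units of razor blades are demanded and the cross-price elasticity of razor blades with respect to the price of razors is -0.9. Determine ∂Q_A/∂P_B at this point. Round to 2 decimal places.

ε = (∂Q_A/∂P_B)·(P_B/Q_A) ⇒ ∂Q_A/∂P_B = ε·Q_A/P_B = -0.9 × 706/4.74 ≈ -134.05.

-134.05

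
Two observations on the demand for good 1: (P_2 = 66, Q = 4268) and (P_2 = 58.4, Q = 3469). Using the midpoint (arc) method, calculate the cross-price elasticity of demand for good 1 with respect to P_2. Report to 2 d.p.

ΔQ_1 = 3469 − 4268 = -799; ΔP_2 = 58.4 − 66 = -7.6.
Midpoints: Q̄_1 = 3868.5, P̄_2 = 62.20.
ε = (ΔQ_1/Q̄_1)/(ΔP_2/P̄_2) = (-799/3868.5)/(-7.6/62.20) ≈ 1.69.
ε > 0: good 1 and good 2 are substitutes.

1.69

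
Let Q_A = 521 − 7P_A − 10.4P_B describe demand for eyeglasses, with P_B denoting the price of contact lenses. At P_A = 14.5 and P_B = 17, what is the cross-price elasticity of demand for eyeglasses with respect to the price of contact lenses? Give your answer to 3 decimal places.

At P_A = 14.5 and P_B = 17: Q_A = 242.7.
∂Q_A/∂P_B = -10.4.
ε = (∂Q_A/∂P_B)(P_B/Q_A) = -10.4 × (17/242.7) ≈ -0.728.

-0.728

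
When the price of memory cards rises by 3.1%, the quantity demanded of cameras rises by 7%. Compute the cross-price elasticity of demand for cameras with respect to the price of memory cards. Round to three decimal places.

ε = (%ΔQ of cameras) / (%ΔP of memory cards) = (7%) / (3.1%) ≈ 2.258.
Positive cross-price elasticity: substitutes.

2.258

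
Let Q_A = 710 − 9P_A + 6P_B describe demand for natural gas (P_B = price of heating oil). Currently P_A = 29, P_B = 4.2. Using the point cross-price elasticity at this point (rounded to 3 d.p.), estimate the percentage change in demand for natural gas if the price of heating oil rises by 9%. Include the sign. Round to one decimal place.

At P_A = 29, P_B = 4.2: Q_A = 474.2.
∂Q_A/∂P_B = 6.
ε = (∂Q_A/∂P_B)(P_B/Q_A) = 6.0000 × 4.2/474.2 ≈ 0.053.
%ΔQ_A ≈ ε × %ΔP_B = 0.053 × (9%) = 0.5%.

0.5%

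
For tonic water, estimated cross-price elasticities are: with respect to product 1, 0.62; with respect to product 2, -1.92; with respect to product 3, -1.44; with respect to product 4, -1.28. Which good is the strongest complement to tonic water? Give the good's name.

product 2

Complements have ε < 0. The most negative value is -1.92 (product 2).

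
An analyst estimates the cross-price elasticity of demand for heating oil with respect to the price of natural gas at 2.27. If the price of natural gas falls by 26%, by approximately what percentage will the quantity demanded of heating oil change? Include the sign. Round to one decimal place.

-59.0%

%ΔQ ≈ ε × %ΔP of natural gas = 2.27 × (-26%) = -59.0%.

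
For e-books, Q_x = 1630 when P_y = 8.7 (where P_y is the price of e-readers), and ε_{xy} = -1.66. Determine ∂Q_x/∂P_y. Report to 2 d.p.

-311.01

ε = (∂Q_x/∂P_y)·(P_y/Q_x) ⇒ ∂Q_x/∂P_y = ε·Q_x/P_y = -1.66 × 1630/8.7 ≈ -311.01.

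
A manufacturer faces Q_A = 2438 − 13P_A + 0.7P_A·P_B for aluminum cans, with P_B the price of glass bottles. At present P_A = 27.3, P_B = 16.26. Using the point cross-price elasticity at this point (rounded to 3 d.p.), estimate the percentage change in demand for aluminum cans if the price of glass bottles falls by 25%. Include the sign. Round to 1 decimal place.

-3.3%

At P_A = 27.3, P_B = 16.26: Q_A = 2393.829.
∂Q_A/∂P_B = 0.7P_A = 19.1100.
ε = (∂Q_A/∂P_B)(P_B/Q_A) = 19.1100 × 16.26/2393.829 ≈ 0.130.
%ΔQ_A ≈ ε × %ΔP_B = 0.130 × (-25%) = -3.3%.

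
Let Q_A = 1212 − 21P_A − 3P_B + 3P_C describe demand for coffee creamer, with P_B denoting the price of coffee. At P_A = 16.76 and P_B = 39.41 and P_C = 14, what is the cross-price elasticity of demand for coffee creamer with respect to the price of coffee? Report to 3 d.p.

At P_A = 16.76 and P_B = 39.41 and P_C = 14: Q_A = 783.81.
∂Q_A/∂P_B = -3.
ε = (∂Q_A/∂P_B)(P_B/Q_A) = -3 × (39.41/783.81) ≈ -0.151.

-0.151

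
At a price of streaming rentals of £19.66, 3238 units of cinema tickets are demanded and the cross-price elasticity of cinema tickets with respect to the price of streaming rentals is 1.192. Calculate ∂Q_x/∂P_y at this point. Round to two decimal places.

196.32

ε = (∂Q_x/∂P_y)·(P_y/Q_x) ⇒ ∂Q_x/∂P_y = ε·Q_x/P_y = 1.192 × 3238/19.66 ≈ 196.32.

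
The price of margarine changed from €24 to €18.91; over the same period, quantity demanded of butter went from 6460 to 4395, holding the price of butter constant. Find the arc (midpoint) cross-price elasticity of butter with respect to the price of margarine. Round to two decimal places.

ΔQ_A = 4395 − 6460 = -2065; ΔP_B = 18.91 − 24 = -5.09.
Midpoints: Q̄_A = 5427.5, P̄_B = 21.45.
ε = (ΔQ_A/Q̄_A)/(ΔP_B/P̄_B) = (-2065/5427.5)/(-5.09/21.45) ≈ 1.60.

1.60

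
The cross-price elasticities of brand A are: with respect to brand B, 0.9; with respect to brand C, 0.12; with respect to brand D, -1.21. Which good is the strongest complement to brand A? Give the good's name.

Complements have ε < 0. The most negative value is -1.21 (brand D).

brand D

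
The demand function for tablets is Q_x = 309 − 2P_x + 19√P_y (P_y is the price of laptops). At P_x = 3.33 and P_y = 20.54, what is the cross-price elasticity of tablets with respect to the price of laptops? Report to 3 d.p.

0.111

At P_x = 3.33 and P_y = 20.54: Q_x = 388.450.
∂Q_x/∂P_y = 19/(2√P_y) = 19/(2√20.54) = 2.0962.
ε = (∂Q_x/∂P_y)(P_y/Q_x) = 2.0962 × (20.54/388.450) ≈ 0.111.
ε > 0: substitutes.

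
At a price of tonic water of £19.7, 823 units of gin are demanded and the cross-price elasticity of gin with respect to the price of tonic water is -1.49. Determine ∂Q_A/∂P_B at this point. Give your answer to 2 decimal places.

-62.25

ε = (∂Q_A/∂P_B)·(P_B/Q_A) ⇒ ∂Q_A/∂P_B = ε·Q_A/P_B = -1.49 × 823/19.7 ≈ -62.25.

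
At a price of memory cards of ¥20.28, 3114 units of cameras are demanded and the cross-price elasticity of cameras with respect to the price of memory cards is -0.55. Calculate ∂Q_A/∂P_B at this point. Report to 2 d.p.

ε = (∂Q_A/∂P_B)·(P_B/Q_A) ⇒ ∂Q_A/∂P_B = ε·Q_A/P_B = -0.55 × 3114/20.28 ≈ -84.45.

-84.45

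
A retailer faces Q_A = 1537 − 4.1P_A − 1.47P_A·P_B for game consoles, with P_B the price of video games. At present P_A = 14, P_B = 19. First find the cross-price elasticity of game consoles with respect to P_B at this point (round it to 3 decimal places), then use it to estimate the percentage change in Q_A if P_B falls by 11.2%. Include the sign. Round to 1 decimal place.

At P_A = 14, P_B = 19: Q_A = 1088.58.
∂Q_A/∂P_B = -1.47P_A = -20.5800.
ε = (∂Q_A/∂P_B)(P_B/Q_A) = -20.5800 × 19/1088.58 ≈ -0.359.
%ΔQ_A ≈ ε × %ΔP_B = -0.359 × (-11.2%) = 4.0%.

4.0%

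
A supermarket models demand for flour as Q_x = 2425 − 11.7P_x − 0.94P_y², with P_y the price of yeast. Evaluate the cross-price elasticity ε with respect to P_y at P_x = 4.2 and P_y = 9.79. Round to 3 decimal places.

-0.079

At P_x = 4.2 and P_y = 9.79: Q_x = 2285.767.
∂Q_x/∂P_y = -1.88P_y = -1.88(9.79) = -18.4052.
ε = (∂Q_x/∂P_y)(P_y/Q_x) = -18.4052 × (9.79/2285.767) ≈ -0.079.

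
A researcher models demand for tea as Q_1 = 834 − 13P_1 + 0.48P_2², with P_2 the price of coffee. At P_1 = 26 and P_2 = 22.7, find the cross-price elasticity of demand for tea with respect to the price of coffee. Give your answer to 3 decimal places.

At P_1 = 26 and P_2 = 22.7: Q_1 = 743.339.
∂Q_1/∂P_2 = 0.96P_2 = 0.96(22.7) = 21.7920.
ε = (∂Q_1/∂P_2)(P_2/Q_1) = 21.7920 × (22.7/743.339) ≈ 0.665.

0.665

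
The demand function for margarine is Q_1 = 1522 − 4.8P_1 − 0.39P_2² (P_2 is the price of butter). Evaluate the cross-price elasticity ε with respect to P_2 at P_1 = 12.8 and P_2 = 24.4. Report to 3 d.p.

-0.378

At P_1 = 12.8 and P_2 = 24.4: Q_1 = 1228.370.
∂Q_1/∂P_2 = -0.78P_2 = -0.78(24.4) = -19.0320.
ε = (∂Q_1/∂P_2)(P_2/Q_1) = -19.0320 × (24.4/1228.370) ≈ -0.378.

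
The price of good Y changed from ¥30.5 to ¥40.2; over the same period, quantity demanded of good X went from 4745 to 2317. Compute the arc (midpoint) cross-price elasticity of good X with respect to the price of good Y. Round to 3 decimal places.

ΔQ_X = 2317 − 4745 = -2428; ΔP_Y = 40.2 − 30.5 = 9.7.
Midpoints: Q̄_X = 3531.0, P̄_Y = 35.35.
ε = (ΔQ_X/Q̄_X)/(ΔP_Y/P̄_Y) = (-2428/3531.0)/(9.7/35.35) ≈ -2.506.

-2.506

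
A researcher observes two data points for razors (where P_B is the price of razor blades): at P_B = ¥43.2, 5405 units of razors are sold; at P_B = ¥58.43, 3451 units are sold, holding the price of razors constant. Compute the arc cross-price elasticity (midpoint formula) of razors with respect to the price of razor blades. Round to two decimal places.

ΔQ_A = 3451 − 5405 = -1954; ΔP_B = 58.43 − 43.2 = 15.23.
Midpoints: Q̄_A = 4428.0, P̄_B = 50.81.
ε = (ΔQ_A/Q̄_A)/(ΔP_B/P̄_B) = (-1954/4428.0)/(15.23/50.81) ≈ -1.47.
ε < 0: razors and razor blades are complements.

-1.47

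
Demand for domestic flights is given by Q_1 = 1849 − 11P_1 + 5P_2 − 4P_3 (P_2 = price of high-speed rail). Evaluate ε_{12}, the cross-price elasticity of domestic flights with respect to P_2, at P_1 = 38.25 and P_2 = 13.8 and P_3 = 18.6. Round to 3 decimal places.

0.048

At P_1 = 38.25 and P_2 = 13.8 and P_3 = 18.6: Q_1 = 1422.85.
∂Q_1/∂P_2 = 5.
ε = (∂Q_1/∂P_2)(P_2/Q_1) = 5 × (13.8/1422.85) ≈ 0.048.
Since ε > 0, domestic flights and high-speed rail are substitutes.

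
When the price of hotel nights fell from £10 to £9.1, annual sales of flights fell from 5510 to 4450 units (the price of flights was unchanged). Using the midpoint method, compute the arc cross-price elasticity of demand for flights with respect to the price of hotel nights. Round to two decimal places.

ΔQ_A = 4450 − 5510 = -1060; ΔP_B = 9.1 − 10 = -0.9.
Midpoints: Q̄_A = 4980.0, P̄_B = 9.55.
ε = (ΔQ_A/Q̄_A)/(ΔP_B/P̄_B) = (-1060/4980.0)/(-0.9/9.55) ≈ 2.26.
ε > 0: flights and hotel nights are substitutes.

2.26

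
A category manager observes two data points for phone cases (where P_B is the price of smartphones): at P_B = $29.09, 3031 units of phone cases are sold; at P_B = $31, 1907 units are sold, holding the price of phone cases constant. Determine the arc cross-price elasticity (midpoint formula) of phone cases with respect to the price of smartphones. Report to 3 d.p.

-7.161

ΔQ_A = 1907 − 3031 = -1124; ΔP_B = 31 − 29.09 = 1.91.
Midpoints: Q̄_A = 2469.0, P̄_B = 30.05.
ε = (ΔQ_A/Q̄_A)/(ΔP_B/P̄_B) = (-1124/2469.0)/(1.91/30.05) ≈ -7.161.
ε < 0: phone cases and smartphones are complements.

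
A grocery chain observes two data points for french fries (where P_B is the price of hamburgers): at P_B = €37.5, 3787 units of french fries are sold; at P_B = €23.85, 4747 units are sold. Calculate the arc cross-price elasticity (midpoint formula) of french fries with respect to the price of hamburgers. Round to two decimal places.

ΔQ_A = 4747 − 3787 = 960; ΔP_B = 23.85 − 37.5 = -13.65.
Midpoints: Q̄_A = 4267.0, P̄_B = 30.68.
ε = (ΔQ_A/Q̄_A)/(ΔP_B/P̄_B) = (960/4267.0)/(-13.65/30.68) ≈ -0.51.
ε < 0: french fries and hamburgers are complements.

-0.51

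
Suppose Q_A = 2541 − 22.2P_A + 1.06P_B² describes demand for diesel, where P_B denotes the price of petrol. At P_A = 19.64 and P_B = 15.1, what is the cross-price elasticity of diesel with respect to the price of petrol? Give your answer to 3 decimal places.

At P_A = 19.64 and P_B = 15.1: Q_A = 2346.683.
∂Q_A/∂P_B = 2.12P_B = 2.12(15.1) = 32.0120.
ε = (∂Q_A/∂P_B)(P_B/Q_A) = 32.0120 × (15.1/2346.683) ≈ 0.206.
ε > 0: substitutes.

0.206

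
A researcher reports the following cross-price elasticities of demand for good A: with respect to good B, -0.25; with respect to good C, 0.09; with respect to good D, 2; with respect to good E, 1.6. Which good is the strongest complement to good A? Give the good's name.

Complements have ε < 0. The most negative value is -0.25 (good B).

good B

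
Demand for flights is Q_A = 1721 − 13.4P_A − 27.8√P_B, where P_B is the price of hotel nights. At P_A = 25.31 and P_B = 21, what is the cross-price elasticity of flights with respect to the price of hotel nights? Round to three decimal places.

-0.051

At P_A = 25.31 and P_B = 21: Q_A = 1254.450.
∂Q_A/∂P_B = -27.8/(2√P_B) = -27.8/(2√21) = -3.0332.
ε = (∂Q_A/∂P_B)(P_B/Q_A) = -3.0332 × (21/1254.450) ≈ -0.051.
ε < 0: complements.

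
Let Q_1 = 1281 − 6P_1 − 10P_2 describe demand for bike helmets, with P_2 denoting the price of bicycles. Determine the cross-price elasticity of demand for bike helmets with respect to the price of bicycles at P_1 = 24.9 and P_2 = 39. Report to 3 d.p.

At P_1 = 24.9 and P_2 = 39: Q_1 = 741.6.
∂Q_1/∂P_2 = -10.
ε = (∂Q_1/∂P_2)(P_2/Q_1) = -10 × (39/741.6) ≈ -0.526.

-0.526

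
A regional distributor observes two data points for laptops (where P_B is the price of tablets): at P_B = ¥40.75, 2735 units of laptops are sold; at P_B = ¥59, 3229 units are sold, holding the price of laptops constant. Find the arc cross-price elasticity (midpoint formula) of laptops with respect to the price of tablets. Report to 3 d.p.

0.453

ΔQ_A = 3229 − 2735 = 494; ΔP_B = 59 − 40.75 = 18.25.
Midpoints: Q̄_A = 2982.0, P̄_B = 49.88.
ε = (ΔQ_A/Q̄_A)/(ΔP_B/P̄_B) = (494/2982.0)/(18.25/49.88) ≈ 0.453.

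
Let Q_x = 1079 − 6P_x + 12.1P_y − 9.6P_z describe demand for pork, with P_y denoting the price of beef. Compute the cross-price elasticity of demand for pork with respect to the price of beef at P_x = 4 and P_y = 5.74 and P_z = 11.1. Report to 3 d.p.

At P_x = 4 and P_y = 5.74 and P_z = 11.1: Q_x = 1017.894.
∂Q_x/∂P_y = 12.1.
ε = (∂Q_x/∂P_y)(P_y/Q_x) = 12.1 × (5.74/1017.894) ≈ 0.068.
Since ε > 0, pork and beef are substitutes.

0.068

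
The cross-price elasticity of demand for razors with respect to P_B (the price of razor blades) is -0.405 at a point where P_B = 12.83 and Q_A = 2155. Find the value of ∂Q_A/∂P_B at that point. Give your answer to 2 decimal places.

-68.03

ε = (∂Q_A/∂P_B)·(P_B/Q_A) ⇒ ∂Q_A/∂P_B = ε·Q_A/P_B = -0.405 × 2155/12.83 ≈ -68.03.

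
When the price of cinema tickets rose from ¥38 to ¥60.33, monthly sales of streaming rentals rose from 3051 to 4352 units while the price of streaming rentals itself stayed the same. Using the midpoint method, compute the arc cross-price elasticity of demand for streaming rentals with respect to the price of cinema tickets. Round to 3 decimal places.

0.774

ΔQ_A = 4352 − 3051 = 1301; ΔP_B = 60.33 − 38 = 22.33.
Midpoints: Q̄_A = 3701.5, P̄_B = 49.16.
ε = (ΔQ_A/Q̄_A)/(ΔP_B/P̄_B) = (1301/3701.5)/(22.33/49.16) ≈ 0.774.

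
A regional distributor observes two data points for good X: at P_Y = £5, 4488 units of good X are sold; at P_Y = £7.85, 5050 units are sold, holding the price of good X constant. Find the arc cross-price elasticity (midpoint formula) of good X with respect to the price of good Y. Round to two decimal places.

ΔQ_X = 5050 − 4488 = 562; ΔP_Y = 7.85 − 5 = 2.85.
Midpoints: Q̄_X = 4769.0, P̄_Y = 6.42.
ε = (ΔQ_X/Q̄_X)/(ΔP_Y/P̄_Y) = (562/4769.0)/(2.85/6.42) ≈ 0.27.
ε > 0: good X and good Y are substitutes.

0.27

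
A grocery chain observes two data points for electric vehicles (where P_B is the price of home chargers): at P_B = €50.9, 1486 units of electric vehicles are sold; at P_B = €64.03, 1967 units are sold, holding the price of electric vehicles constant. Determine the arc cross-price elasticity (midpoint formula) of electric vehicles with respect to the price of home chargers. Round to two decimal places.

1.22

ΔQ_A = 1967 − 1486 = 481; ΔP_B = 64.03 − 50.9 = 13.13.
Midpoints: Q̄_A = 1726.5, P̄_B = 57.47.
ε = (ΔQ_A/Q̄_A)/(ΔP_B/P̄_B) = (481/1726.5)/(13.13/57.47) ≈ 1.22.
ε > 0: electric vehicles and home chargers are substitutes.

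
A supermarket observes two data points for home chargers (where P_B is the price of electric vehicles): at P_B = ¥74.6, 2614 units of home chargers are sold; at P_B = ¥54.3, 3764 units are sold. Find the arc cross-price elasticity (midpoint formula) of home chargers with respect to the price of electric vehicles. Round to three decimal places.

ΔQ_A = 3764 − 2614 = 1150; ΔP_B = 54.3 − 74.6 = -20.3.
Midpoints: Q̄_A = 3189.0, P̄_B = 64.45.
ε = (ΔQ_A/Q̄_A)/(ΔP_B/P̄_B) = (1150/3189.0)/(-20.3/64.45) ≈ -1.145.

-1.145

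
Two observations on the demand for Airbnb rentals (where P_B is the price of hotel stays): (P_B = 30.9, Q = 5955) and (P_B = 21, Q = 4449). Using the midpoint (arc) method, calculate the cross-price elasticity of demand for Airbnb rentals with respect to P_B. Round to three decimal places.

ΔQ_A = 4449 − 5955 = -1506; ΔP_B = 21 − 30.9 = -9.9.
Midpoints: Q̄_A = 5202.0, P̄_B = 25.95.
ε = (ΔQ_A/Q̄_A)/(ΔP_B/P̄_B) = (-1506/5202.0)/(-9.9/25.95) ≈ 0.759.
ε > 0: Airbnb rentals and hotel stays are substitutes.

0.759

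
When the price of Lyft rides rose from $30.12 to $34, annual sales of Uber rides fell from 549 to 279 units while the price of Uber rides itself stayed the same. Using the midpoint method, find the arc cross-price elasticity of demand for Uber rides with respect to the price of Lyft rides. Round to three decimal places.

ΔQ_A = 279 − 549 = -270; ΔP_B = 34 − 30.12 = 3.88.
Midpoints: Q̄_A = 414.0, P̄_B = 32.06.
ε = (ΔQ_A/Q̄_A)/(ΔP_B/P̄_B) = (-270/414.0)/(3.88/32.06) ≈ -5.389.

-5.389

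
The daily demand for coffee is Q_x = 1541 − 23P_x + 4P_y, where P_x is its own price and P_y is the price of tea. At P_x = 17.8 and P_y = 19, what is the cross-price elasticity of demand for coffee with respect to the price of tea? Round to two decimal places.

0.06

At P_x = 17.8 and P_y = 19: Q_x = 1207.6.
∂Q_x/∂P_y = 4.
ε = (∂Q_x/∂P_y)(P_y/Q_x) = 4 × (19/1207.6) ≈ 0.06.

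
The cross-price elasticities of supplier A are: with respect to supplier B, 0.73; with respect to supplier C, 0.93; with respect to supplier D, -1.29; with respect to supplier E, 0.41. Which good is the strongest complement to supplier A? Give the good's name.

supplier D

Complements have ε < 0. The most negative value is -1.29 (supplier D).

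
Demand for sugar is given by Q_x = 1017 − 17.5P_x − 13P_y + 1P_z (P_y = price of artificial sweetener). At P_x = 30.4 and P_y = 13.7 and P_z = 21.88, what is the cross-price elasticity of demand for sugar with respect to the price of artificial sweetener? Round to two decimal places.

At P_x = 30.4 and P_y = 13.7 and P_z = 21.88: Q_x = 328.78.
∂Q_x/∂P_y = -13.
ε = (∂Q_x/∂P_y)(P_y/Q_x) = -13 × (13.7/328.78) ≈ -0.54.
Since ε < 0, sugar and artificial sweetener are complements.

-0.54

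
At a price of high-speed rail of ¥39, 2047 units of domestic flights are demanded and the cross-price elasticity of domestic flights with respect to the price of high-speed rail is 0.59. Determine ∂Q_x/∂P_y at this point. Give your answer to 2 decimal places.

ε = (∂Q_x/∂P_y)·(P_y/Q_x) ⇒ ∂Q_x/∂P_y = ε·Q_x/P_y = 0.59 × 2047/39 ≈ 30.97.

30.97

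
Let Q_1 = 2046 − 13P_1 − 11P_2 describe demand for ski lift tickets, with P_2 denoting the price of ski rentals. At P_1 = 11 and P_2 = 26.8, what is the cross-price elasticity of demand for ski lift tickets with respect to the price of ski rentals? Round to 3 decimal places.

-0.183

At P_1 = 11 and P_2 = 26.8: Q_1 = 1608.2.
∂Q_1/∂P_2 = -11.
ε = (∂Q_1/∂P_2)(P_2/Q_1) = -11 × (26.8/1608.2) ≈ -0.183.
Since ε < 0, ski lift tickets and ski rentals are complements.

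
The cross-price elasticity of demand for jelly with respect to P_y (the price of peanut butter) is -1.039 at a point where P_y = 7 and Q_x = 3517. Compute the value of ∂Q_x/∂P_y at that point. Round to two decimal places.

-522.02

ε = (∂Q_x/∂P_y)·(P_y/Q_x) ⇒ ∂Q_x/∂P_y = ε·Q_x/P_y = -1.039 × 3517/7 ≈ -522.02.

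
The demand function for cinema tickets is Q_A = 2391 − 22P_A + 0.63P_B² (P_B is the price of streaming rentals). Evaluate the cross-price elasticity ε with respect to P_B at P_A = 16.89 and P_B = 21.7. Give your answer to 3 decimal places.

At P_A = 16.89 and P_B = 21.7: Q_A = 2316.081.
∂Q_A/∂P_B = 1.26P_B = 1.26(21.7) = 27.3420.
ε = (∂Q_A/∂P_B)(P_B/Q_A) = 27.3420 × (21.7/2316.081) ≈ 0.256.

0.256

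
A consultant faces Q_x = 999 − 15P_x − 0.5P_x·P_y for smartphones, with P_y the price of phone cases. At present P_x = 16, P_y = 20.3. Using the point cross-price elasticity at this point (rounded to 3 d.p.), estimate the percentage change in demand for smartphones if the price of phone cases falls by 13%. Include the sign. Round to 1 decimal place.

At P_x = 16, P_y = 20.3: Q_x = 596.6.
∂Q_x/∂P_y = -0.5P_x = -8.0000.
ε = (∂Q_x/∂P_y)(P_y/Q_x) = -8.0000 × 20.3/596.6 ≈ -0.272.
%ΔQ_x ≈ ε × %ΔP_y = -0.272 × (-13%) = 3.5%.

3.5%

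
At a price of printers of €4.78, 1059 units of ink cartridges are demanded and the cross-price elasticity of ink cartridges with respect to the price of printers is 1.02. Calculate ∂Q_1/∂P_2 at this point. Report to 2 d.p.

ε = (∂Q_1/∂P_2)·(P_2/Q_1) ⇒ ∂Q_1/∂P_2 = ε·Q_1/P_2 = 1.02 × 1059/4.78 ≈ 225.98.

225.98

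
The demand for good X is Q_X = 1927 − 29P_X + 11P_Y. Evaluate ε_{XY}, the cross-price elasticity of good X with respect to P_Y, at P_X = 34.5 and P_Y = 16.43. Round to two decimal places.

0.16

At P_X = 34.5 and P_Y = 16.43: Q_X = 1107.23.
∂Q_X/∂P_Y = 11.
ε = (∂Q_X/∂P_Y)(P_Y/Q_X) = 11 × (16.43/1107.23) ≈ 0.16.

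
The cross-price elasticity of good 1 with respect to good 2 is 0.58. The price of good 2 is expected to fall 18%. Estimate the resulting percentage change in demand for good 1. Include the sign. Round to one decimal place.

%ΔQ ≈ ε × %ΔP of good 2 = 0.58 × (-18%) = -10.4%.

-10.4%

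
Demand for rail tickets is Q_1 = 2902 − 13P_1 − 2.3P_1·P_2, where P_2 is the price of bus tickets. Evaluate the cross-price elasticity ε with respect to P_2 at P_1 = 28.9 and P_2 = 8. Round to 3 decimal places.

-0.267

At P_1 = 28.9 and P_2 = 8: Q_1 = 1994.54.
∂Q_1/∂P_2 = -2.3P_1 = -2.3(28.9) = -66.4700.
ε = (∂Q_1/∂P_2)(P_2/Q_1) = -66.4700 × (8/1994.54) ≈ -0.267.
ε < 0: complements.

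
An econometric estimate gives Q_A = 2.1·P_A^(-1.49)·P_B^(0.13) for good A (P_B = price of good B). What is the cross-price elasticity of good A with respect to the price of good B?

In a log-linear (constant-elasticity) demand function, the coefficient on the exponent of P_B is the cross-price elasticity.
ε = 0.13. Positive, so good A and good B are substitutes.

0.13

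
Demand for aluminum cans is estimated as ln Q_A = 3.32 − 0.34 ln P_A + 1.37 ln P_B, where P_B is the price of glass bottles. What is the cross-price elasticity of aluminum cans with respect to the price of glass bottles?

In a log-linear (constant-elasticity) demand function, the coefficient on ln P_B is the cross-price elasticity.
ε = 1.37. Positive, so aluminum cans and glass bottles are substitutes.

1.37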